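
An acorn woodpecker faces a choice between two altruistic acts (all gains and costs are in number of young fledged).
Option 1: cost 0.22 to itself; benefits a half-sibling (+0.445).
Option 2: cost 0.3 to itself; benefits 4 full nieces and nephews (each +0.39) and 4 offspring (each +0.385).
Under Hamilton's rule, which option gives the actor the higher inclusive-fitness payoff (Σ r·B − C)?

Option 2

Option 1: r to a half-sibling = 0.25.
Option 1: Σ r·B − C = (1·0.25·0.445) − 0.22 = -0.10875.
Option 2: r to a full niece or nephew = 0.25.
Option 2: r to an offspring = 0.5.
Option 2: Σ r·B − C = (4·0.25·0.39 + 4·0.5·0.385) − 0.3 = 0.86.
Option 2 has the higher net inclusive-fitness payoff.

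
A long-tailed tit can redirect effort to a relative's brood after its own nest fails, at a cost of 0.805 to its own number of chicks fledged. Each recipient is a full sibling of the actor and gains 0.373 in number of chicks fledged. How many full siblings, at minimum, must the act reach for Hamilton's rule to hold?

r to a full sibling = 0.5 (full sibs share both parents — two paths of length 2: r = 2·(1/2)^2 = 1/2).
Hamilton's rule: n·r·B > C  ⇒  n > C/(r·B) = 0.805/(0.5·0.373) = 4.316.
The smallest integer exceeding 4.316 is 5.

5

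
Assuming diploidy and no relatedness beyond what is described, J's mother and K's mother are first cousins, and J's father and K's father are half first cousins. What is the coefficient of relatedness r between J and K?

Wright's path rule: contributions from independent ancestry routes add.
J and K are related in two ways: second cousins through their mothers (r = 1/32) and half second cousins through their fathers (r = 1/64).
r = 1/32 + 1/64 = 3/64 = 0.046875.

0.046875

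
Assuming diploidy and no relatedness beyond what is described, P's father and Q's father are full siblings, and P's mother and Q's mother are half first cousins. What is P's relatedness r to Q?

Relatedness sums over independent paths through distinct common ancestors.
P and Q are related in two ways: first cousins through their fathers (r = 1/8) and half second cousins through their mothers (r = 1/64).
r = 1/8 + 1/64 = 0.140625.

0.140625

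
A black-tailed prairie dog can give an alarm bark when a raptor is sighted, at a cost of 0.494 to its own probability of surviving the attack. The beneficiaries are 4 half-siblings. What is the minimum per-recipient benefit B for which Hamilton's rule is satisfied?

r to a half-sibling = 1/4 (half-sibs share one parent — one path of length 2: r = (1/2)^2 = 1/4).
Hamilton's rule with n recipients of equal r: n·r·B > C, so B > C/(n·r) = 0.494/(4·0.25) = 0.494.

0.494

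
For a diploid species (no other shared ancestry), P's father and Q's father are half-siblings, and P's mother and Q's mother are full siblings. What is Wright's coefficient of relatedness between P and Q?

0.1875

Wright's path rule: contributions from independent ancestry routes add.
P and Q are related in two ways: half first cousins through their fathers (r = 1/16) and first cousins through their mothers (r = 1/8).
r = 1/16 + 1/8 = 0.1875.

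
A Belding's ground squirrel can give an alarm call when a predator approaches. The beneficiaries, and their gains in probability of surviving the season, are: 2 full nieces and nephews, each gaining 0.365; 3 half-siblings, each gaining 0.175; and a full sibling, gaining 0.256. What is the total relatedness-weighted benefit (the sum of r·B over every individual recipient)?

0.44175

r to a full niece or nephew = 0.25 (full aunt/uncle↔niece/nephew: two paths of length 3 through the shared grandparent pair: r = 2·(1/2)^3 = 1/4).
r to a half-sibling = 0.25 (half-sibs share one parent — one path of length 2: r = (1/2)^2 = 1/4).
r to a full sibling = 0.5 (full sibs share both parents — two paths of length 2: r = 2·(1/2)^2 = 1/2).
Summing one r·B term per recipient: 2·0.25·0.365 + 3·0.25·0.175 + 1·0.5·0.256 = 0.44175.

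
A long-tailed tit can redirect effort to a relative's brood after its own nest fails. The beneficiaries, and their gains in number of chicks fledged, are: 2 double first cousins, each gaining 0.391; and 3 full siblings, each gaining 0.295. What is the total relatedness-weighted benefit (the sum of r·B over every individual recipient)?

r to a double first cousin = 1/4 (double first cousins share both grandparent pairs — four paths of length 4: r = 4·(1/2)^4 = 1/4).
r to a full sibling = 0.5 (full sibs share both parents — two paths of length 2: r = 2·(1/2)^2 = 1/2).
Summing one r·B term per recipient: 2·0.25·0.391 + 3·0.5·0.295 = 0.638.

0.638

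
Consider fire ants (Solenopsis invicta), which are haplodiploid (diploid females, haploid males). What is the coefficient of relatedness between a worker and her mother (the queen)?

One meiotic link between diploid queen and diploid daughter: r = 1/2.

0.5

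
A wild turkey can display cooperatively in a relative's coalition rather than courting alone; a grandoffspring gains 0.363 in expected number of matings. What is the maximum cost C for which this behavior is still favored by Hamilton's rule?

r to a grandoffspring = 1/4 (two parent–offspring links: r = (1/2)^2 = 1/4).
Hamilton's rule: n·r·B > C, so the trait is favored while C < n·r·B = 1·0.25·0.363 = 0.09075.

0.09075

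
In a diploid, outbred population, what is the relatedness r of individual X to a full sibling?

Full sibs share both parents — two paths of length 2: r = 2·(1/2)^2 = 1/2.

0.5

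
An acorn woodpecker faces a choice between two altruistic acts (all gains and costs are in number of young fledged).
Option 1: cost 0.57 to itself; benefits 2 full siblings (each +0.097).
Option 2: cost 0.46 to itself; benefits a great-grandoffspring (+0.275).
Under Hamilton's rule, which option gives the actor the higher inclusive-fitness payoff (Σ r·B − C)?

Option 1: r to a full sibling = 0.5.
Option 1: Σ r·B − C = (2·0.5·0.097) − 0.57 = -0.473.
Option 2: r to a great-grandoffspring = 0.125.
Option 2: Σ r·B − C = (1·0.125·0.275) − 0.46 = -0.425625.
Option 2 has the higher net inclusive-fitness payoff.

Option 2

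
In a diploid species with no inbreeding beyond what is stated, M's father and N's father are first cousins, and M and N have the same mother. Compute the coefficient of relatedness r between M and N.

0.28125

Independent pedigree routes through distinct common ancestors add.
M and N are related in two ways: second cousins through their fathers (r = 1/32) and half-sibs through their shared mother (r = 1/4).
r = 1/32 + 1/4 = 0.28125.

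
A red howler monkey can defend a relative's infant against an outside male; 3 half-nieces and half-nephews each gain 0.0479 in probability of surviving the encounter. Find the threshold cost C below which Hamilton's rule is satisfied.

0.0179625

r to a half-niece or half-nephew = 0.125 (half-aunt/uncle↔niece/nephew: one path of length 3: r = (1/2)^3 = 1/8).
Hamilton's rule: n·r·B > C, so the trait is favored while C < n·r·B = 3·0.125·0.0479 = 0.0179625.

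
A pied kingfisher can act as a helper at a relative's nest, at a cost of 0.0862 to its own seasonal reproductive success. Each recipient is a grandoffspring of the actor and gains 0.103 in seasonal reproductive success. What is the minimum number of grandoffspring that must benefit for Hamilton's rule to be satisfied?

r to a grandoffspring = 1/4 (two parent–offspring links: r = (1/2)^2 = 1/4).
Hamilton's rule: n·r·B > C  ⇒  n > C/(r·B) = 0.0862/(0.25·0.103) = 3.348.
The smallest integer exceeding 3.348 is 4.

4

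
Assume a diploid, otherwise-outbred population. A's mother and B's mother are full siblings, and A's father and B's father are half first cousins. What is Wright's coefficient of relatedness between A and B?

0.140625

Relatedness sums over independent paths through distinct common ancestors.
A and B are related in two ways: first cousins through their mothers (r = 1/8) and half second cousins through their fathers (r = 1/64).
r = 1/8 + 1/64 = 9/64 = 0.140625.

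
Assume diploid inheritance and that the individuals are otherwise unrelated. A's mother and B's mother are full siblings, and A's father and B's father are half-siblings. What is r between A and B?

Wright's path rule: contributions from independent ancestry routes add.
A and B are related in two ways: first cousins through their mothers (r = 1/8) and half first cousins through their fathers (r = 1/16).
r = 1/8 + 1/16 = 0.1875.

0.1875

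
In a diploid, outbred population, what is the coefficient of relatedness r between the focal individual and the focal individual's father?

Each parent–offspring link contributes a factor of 1/2, and independent paths through distinct common ancestors add.
One parent–offspring link: r = (1/2)^1 = 1/2.

0.5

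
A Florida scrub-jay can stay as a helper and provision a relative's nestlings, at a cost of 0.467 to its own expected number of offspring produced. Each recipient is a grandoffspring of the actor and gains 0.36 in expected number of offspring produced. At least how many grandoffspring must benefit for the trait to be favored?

6

r to a grandoffspring = 0.25 (two parent–offspring links: r = (1/2)^2 = 1/4).
Hamilton's rule: n·r·B > C  ⇒  n > C/(r·B) = 0.467/(0.25·0.36) = 5.189.
The smallest integer exceeding 5.189 is 6.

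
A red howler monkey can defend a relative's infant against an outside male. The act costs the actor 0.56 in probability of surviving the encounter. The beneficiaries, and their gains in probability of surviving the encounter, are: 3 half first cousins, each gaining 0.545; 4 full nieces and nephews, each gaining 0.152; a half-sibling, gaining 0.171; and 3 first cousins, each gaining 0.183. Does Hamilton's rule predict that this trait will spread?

No

Hamilton's rule: the trait is favored when the sum of r·B over every recipient exceeds the actor's cost C.
r to a half first cousin = 1/16 (half first cousins share one grandparent — one path of length 4: r = (1/2)^4 = 1/16).
r to a full niece or nephew = 1/4 (full aunt/uncle↔niece/nephew: two paths of length 3 through the shared grandparent pair: r = 2·(1/2)^3 = 1/4).
r to a half-sibling = 0.25 (half-sibs share one parent — one path of length 2: r = (1/2)^2 = 1/4).
r to a first cousin = 1/8 (first cousins share one grandparent pair — two paths of length 4: r = 2·(1/2)^4 = 1/8).
Summing one r·B term per recipient: 3·0.0625·0.545 + 4·0.25·0.152 + 1·0.25·0.171 + 3·0.125·0.183 = 0.3655625.
0.3655625 < 0.56: the indirect benefit is less than the cost.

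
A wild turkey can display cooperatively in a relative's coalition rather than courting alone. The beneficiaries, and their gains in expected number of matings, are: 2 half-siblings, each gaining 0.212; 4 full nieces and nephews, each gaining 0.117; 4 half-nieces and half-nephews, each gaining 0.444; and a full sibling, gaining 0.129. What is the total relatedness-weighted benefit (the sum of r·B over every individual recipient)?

0.5095

r to a half-sibling = 1/4 (half-sibs share one parent — one path of length 2: r = (1/2)^2 = 1/4).
r to a full niece or nephew = 1/4 (full aunt/uncle↔niece/nephew: two paths of length 3 through the shared grandparent pair: r = 2·(1/2)^3 = 1/4).
r to a half-niece or half-nephew = 0.125 (half-aunt/uncle↔niece/nephew: one path of length 3: r = (1/2)^3 = 1/8).
r to a full sibling = 1/2 (full sibs share both parents — two paths of length 2: r = 2·(1/2)^2 = 1/2).
Summing one r·B term per recipient: 2·0.25·0.212 + 4·0.25·0.117 + 4·0.125·0.444 + 1·0.5·0.129 = 0.5095.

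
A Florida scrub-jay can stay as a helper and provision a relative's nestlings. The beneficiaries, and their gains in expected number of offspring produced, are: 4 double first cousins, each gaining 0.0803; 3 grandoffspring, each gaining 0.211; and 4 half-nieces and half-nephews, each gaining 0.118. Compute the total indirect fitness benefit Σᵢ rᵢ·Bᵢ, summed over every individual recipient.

r to a double first cousin = 0.25 (double first cousins share both grandparent pairs — four paths of length 4: r = 4·(1/2)^4 = 1/4).
r to a grandoffspring = 0.25 (two parent–offspring links: r = (1/2)^2 = 1/4).
r to a half-niece or half-nephew = 0.125 (half-aunt/uncle↔niece/nephew: one path of length 3: r = (1/2)^3 = 1/8).
Summing one r·B term per recipient: 4·0.25·0.0803 + 3·0.25·0.211 + 4·0.125·0.118 = 0.29755.

0.29755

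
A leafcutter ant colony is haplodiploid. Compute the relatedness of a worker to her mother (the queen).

One meiotic link between diploid queen and diploid daughter: r = 1/2.

0.5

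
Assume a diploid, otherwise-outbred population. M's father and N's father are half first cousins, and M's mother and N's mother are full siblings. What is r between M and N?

With two independent routes of shared ancestry, r is the sum of the two contributions.
M and N are related in two ways: half second cousins through their fathers (r = 1/64) and first cousins through their mothers (r = 1/8).
r = 1/64 + 1/8 = 9/64 = 0.140625.

0.140625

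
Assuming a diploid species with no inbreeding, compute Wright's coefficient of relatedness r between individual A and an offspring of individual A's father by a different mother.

Each parent–offspring link contributes a factor of 1/2, and independent paths through distinct common ancestors add.
Half-sibs share one parent — one path of length 2: r = (1/2)^2 = 1/4.

0.25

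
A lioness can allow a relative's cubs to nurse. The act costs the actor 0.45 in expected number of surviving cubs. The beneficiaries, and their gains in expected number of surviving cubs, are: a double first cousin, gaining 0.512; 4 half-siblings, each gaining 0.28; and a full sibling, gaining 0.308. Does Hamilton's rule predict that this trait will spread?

Hamilton's rule: the trait is favored when the sum of r·B over every recipient exceeds the actor's cost C.
r to a double first cousin = 1/4 (double first cousins share both grandparent pairs — four paths of length 4: r = 4·(1/2)^4 = 1/4).
r to a half-sibling = 0.25 (half-sibs share one parent — one path of length 2: r = (1/2)^2 = 1/4).
r to a full sibling = 0.5 (full sibs share both parents — two paths of length 2: r = 2·(1/2)^2 = 1/2).
Summing one r·B term per recipient: 1·0.25·0.512 + 4·0.25·0.28 + 1·0.5·0.308 = 0.562.
0.562 > 0.45: the indirect benefit exceeds the cost.

Yes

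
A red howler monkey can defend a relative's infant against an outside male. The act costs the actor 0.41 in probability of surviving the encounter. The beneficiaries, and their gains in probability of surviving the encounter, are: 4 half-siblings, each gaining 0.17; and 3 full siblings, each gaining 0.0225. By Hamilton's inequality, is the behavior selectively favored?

Hamilton's rule: the trait is favored when the sum of r·B over every recipient exceeds the actor's cost C.
r to a half-sibling = 1/4 (half-sibs share one parent — one path of length 2: r = (1/2)^2 = 1/4).
r to a full sibling = 1/2 (full sibs share both parents — two paths of length 2: r = 2·(1/2)^2 = 1/2).
Summing one r·B term per recipient: 4·0.25·0.17 + 3·0.5·0.0225 = 0.20375.
0.20375 < 0.41: the indirect benefit is less than the cost.

No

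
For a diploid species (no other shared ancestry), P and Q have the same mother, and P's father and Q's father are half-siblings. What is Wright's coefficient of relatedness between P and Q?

With two independent routes of shared ancestry, r is the sum of the two contributions.
P and Q are related in two ways: half-sibs through their shared mother (r = 1/4) and half first cousins through their fathers (r = 1/16).
r = 1/4 + 1/16 = 5/16 = 0.3125.

0.3125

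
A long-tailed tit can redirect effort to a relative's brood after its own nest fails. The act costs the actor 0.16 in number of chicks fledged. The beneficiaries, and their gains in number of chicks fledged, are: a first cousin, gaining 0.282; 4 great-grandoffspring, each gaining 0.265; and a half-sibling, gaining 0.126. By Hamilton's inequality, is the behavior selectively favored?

Yes

Hamilton's rule: the trait is favored when the sum of r·B over every recipient exceeds the actor's cost C.
r to a first cousin = 0.125 (first cousins share one grandparent pair — two paths of length 4: r = 2·(1/2)^4 = 1/8).
r to a great-grandoffspring = 1/8 (three parent–offspring links: r = (1/2)^3 = 1/8).
r to a half-sibling = 0.25 (half-sibs share one parent — one path of length 2: r = (1/2)^2 = 1/4).
Summing one r·B term per recipient: 1·0.125·0.282 + 4·0.125·0.265 + 1·0.25·0.126 = 0.19925.
0.19925 > 0.16: the indirect benefit exceeds the cost.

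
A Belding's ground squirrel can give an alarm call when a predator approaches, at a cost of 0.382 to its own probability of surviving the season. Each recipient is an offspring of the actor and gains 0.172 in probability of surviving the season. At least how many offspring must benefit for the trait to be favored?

5

r to an offspring = 1/2 (one parent–offspring link: r = (1/2)^1 = 1/2).
Hamilton's rule: n·r·B > C  ⇒  n > C/(r·B) = 0.382/(0.5·0.172) = 4.442.
The smallest integer exceeding 4.442 is 5.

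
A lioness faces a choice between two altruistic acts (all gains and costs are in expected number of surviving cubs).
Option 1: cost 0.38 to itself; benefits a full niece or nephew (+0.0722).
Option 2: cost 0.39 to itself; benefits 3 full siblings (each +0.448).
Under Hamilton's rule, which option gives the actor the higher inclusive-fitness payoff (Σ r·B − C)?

Option 1: r to a full niece or nephew = 0.25.
Option 1: Σ r·B − C = (1·0.25·0.0722) − 0.38 = -0.36195.
Option 2: r to a full sibling = 0.5.
Option 2: Σ r·B − C = (3·0.5·0.448) − 0.39 = 0.282.
Option 2 has the higher net inclusive-fitness payoff.

Option 2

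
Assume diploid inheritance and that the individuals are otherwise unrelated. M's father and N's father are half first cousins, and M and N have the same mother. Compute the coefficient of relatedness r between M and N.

Independent pedigree routes through distinct common ancestors add.
M and N are related in two ways: half second cousins through their fathers (r = 1/64) and half-sibs through their shared mother (r = 1/4).
r = 1/64 + 1/4 = 0.265625.

0.265625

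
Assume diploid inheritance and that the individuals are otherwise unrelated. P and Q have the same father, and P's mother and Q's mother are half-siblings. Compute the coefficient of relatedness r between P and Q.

Relatedness sums over independent paths through distinct common ancestors.
P and Q are related in two ways: half-sibs through their shared father (r = 1/4) and half first cousins through their mothers (r = 1/16).
r = 1/4 + 1/16 = 5/16 = 0.3125.

0.3125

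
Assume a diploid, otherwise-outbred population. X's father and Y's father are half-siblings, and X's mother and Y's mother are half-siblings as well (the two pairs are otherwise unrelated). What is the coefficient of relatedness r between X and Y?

Relatedness sums over independent paths through distinct common ancestors.
X and Y are related in two ways: half first cousins through their fathers (r = 1/16) and half first cousins through their mothers (r = 1/16).
r = 1/16 + 1/16 = 0.125.

0.125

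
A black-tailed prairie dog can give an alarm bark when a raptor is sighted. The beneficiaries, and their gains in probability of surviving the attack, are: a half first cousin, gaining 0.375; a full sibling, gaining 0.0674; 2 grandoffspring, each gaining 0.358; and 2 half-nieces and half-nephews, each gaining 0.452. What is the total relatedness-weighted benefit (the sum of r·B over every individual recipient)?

0.3491375

r to a half first cousin = 0.0625 (half first cousins share one grandparent — one path of length 4: r = (1/2)^4 = 1/16).
r to a full sibling = 1/2 (full sibs share both parents — two paths of length 2: r = 2·(1/2)^2 = 1/2).
r to a grandoffspring = 0.25 (two parent–offspring links: r = (1/2)^2 = 1/4).
r to a half-niece or half-nephew = 1/8 (half-aunt/uncle↔niece/nephew: one path of length 3: r = (1/2)^3 = 1/8).
Summing one r·B term per recipient: 1·0.0625·0.375 + 1·0.5·0.0674 + 2·0.25·0.358 + 2·0.125·0.452 = 0.3491375.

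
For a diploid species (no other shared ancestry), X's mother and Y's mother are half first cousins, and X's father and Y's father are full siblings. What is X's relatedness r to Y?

With two independent routes of shared ancestry, r is the sum of the two contributions.
X and Y are related in two ways: half second cousins through their mothers (r = 1/64) and first cousins through their fathers (r = 1/8).
r = 1/64 + 1/8 = 9/64 = 0.140625.

0.140625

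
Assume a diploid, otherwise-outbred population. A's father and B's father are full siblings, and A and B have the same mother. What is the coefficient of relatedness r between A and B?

Independent pedigree routes through distinct common ancestors add.
A and B are related in two ways: first cousins through their fathers (r = 1/8) and half-sibs through their shared mother (r = 1/4).
r = 1/8 + 1/4 = 3/8 = 0.375.

0.375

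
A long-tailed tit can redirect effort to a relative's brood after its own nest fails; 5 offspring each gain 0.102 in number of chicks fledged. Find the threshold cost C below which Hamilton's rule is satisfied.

0.255

r to an offspring = 0.5 (one parent–offspring link: r = (1/2)^1 = 1/2).
Hamilton's rule: n·r·B > C, so the trait is favored while C < n·r·B = 5·0.5·0.102 = 0.255.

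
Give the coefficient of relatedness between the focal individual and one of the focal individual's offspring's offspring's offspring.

Each parent–offspring link contributes a factor of 1/2, and independent paths through distinct common ancestors add.
Three parent–offspring links: r = (1/2)^3 = 1/8.

0.125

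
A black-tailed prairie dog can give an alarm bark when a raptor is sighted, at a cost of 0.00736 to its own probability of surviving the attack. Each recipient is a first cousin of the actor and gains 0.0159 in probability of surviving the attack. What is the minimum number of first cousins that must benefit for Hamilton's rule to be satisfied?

4

r to a first cousin = 0.125 (first cousins share one grandparent pair — two paths of length 4: r = 2·(1/2)^4 = 1/8).
Hamilton's rule: n·r·B > C  ⇒  n > C/(r·B) = 0.00736/(0.125·0.0159) = 3.703.
The smallest integer exceeding 3.703 is 4.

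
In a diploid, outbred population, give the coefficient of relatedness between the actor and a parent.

0.5

One parent–offspring link: r = (1/2)^1 = 1/2.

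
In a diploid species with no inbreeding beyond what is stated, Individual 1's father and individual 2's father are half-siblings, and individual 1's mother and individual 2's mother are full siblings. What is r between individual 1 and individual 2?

0.1875

Independent pedigree routes through distinct common ancestors add.
Individual 1 and individual 2 are related in two ways: half first cousins through their fathers (r = 1/16) and first cousins through their mothers (r = 1/8).
r = 1/16 + 1/8 = 3/16 = 0.1875.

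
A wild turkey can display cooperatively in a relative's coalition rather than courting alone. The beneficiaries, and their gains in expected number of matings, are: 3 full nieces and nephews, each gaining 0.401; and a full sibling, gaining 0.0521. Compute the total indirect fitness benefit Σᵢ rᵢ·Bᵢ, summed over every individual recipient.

0.3268

r to a full niece or nephew = 0.25 (full aunt/uncle↔niece/nephew: two paths of length 3 through the shared grandparent pair: r = 2·(1/2)^3 = 1/4).
r to a full sibling = 0.5 (full sibs share both parents — two paths of length 2: r = 2·(1/2)^2 = 1/2).
Summing one r·B term per recipient: 3·0.25·0.401 + 1·0.5·0.0521 = 0.3268.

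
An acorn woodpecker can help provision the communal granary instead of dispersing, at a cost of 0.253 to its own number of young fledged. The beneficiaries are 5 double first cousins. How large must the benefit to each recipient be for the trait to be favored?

0.2024

r to a double first cousin = 0.25 (double first cousins share both grandparent pairs — four paths of length 4: r = 4·(1/2)^4 = 1/4).
Hamilton's rule with n recipients of equal r: n·r·B > C, so B > C/(n·r) = 0.253/(5·0.25) = 0.2024.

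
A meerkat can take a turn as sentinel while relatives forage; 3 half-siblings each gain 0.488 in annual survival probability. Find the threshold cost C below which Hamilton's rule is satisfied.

0.366

r to a half-sibling = 1/4 (half-sibs share one parent — one path of length 2: r = (1/2)^2 = 1/4).
Hamilton's rule: n·r·B > C, so the trait is favored while C < n·r·B = 3·0.25·0.488 = 0.366.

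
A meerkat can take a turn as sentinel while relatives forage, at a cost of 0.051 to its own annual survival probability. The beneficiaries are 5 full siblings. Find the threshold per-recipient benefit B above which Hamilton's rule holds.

0.0204

r to a full sibling = 0.5 (full sibs share both parents — two paths of length 2: r = 2·(1/2)^2 = 1/2).
Hamilton's rule with n recipients of equal r: n·r·B > C, so B > C/(n·r) = 0.051/(5·0.5) = 0.0204.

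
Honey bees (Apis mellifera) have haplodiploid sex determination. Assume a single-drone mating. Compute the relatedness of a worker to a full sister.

Haplodiploid full sisters inherit their father's entire haploid genome identically (contributing 1/2) and on average half of their mother's contribution (1/2 · 1/2 = 1/4); r = 1/2 + 1/4 = 3/4.

0.75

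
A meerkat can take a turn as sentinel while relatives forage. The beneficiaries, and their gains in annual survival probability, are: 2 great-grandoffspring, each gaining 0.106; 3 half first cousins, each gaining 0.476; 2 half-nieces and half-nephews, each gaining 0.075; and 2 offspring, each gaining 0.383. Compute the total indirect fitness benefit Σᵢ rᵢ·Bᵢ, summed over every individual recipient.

0.5175

r to a great-grandoffspring = 1/8 (three parent–offspring links: r = (1/2)^3 = 1/8).
r to a half first cousin = 0.0625 (half first cousins share one grandparent — one path of length 4: r = (1/2)^4 = 1/16).
r to a half-niece or half-nephew = 0.125 (half-aunt/uncle↔niece/nephew: one path of length 3: r = (1/2)^3 = 1/8).
r to an offspring = 0.5 (one parent–offspring link: r = (1/2)^1 = 1/2).
Summing one r·B term per recipient: 2·0.125·0.106 + 3·0.0625·0.476 + 2·0.125·0.075 + 2·0.5·0.383 = 0.5175.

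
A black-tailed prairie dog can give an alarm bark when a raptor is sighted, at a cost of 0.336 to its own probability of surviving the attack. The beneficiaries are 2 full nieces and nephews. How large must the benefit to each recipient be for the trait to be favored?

0.672

r to a full niece or nephew = 1/4 (full aunt/uncle↔niece/nephew: two paths of length 3 through the shared grandparent pair: r = 2·(1/2)^3 = 1/4).
Hamilton's rule with n recipients of equal r: n·r·B > C, so B > C/(n·r) = 0.336/(2·0.25) = 0.672.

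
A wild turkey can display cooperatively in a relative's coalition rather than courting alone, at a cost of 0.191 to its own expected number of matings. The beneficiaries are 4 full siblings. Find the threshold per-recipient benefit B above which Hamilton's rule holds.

r to a full sibling = 1/2 (full sibs share both parents — two paths of length 2: r = 2·(1/2)^2 = 1/2).
Hamilton's rule with n recipients of equal r: n·r·B > C, so B > C/(n·r) = 0.191/(4·0.5) = 0.0955.

0.0955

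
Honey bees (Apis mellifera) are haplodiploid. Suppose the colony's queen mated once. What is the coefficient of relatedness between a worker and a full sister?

0.75

Haplodiploid full sisters inherit their father's entire haploid genome identically (contributing 1/2) and on average half of their mother's contribution (1/2 · 1/2 = 1/4); r = 1/2 + 1/4 = 3/4.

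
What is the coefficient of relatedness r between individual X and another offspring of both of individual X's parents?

Each parent–offspring link contributes a factor of 1/2, and independent paths through distinct common ancestors add.
Full sibs share both parents — two paths of length 2: r = 2·(1/2)^2 = 1/2.

0.5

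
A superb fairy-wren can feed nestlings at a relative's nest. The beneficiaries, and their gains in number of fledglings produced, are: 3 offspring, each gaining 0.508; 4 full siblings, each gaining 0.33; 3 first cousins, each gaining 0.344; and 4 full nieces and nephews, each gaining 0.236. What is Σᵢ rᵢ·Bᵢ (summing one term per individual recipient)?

r to an offspring = 0.5 (one parent–offspring link: r = (1/2)^1 = 1/2).
r to a full sibling = 0.5 (full sibs share both parents — two paths of length 2: r = 2·(1/2)^2 = 1/2).
r to a first cousin = 1/8 (first cousins share one grandparent pair — two paths of length 4: r = 2·(1/2)^4 = 1/8).
r to a full niece or nephew = 1/4 (full aunt/uncle↔niece/nephew: two paths of length 3 through the shared grandparent pair: r = 2·(1/2)^3 = 1/4).
Summing one r·B term per recipient: 3·0.5·0.508 + 4·0.5·0.33 + 3·0.125·0.344 + 4·0.25·0.236 = 1.787.

1.787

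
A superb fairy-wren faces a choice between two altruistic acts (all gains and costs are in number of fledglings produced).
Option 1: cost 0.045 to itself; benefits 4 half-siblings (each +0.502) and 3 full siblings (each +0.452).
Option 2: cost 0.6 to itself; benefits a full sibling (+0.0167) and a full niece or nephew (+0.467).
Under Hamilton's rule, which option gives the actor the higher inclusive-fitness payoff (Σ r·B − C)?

Option 1: r to a half-sibling = 0.25.
Option 1: r to a full sibling = 0.5.
Option 1: Σ r·B − C = (4·0.25·0.502 + 3·0.5·0.452) − 0.045 = 1.135.
Option 2: r to a full sibling = 0.5.
Option 2: r to a full niece or nephew = 0.25.
Option 2: Σ r·B − C = (1·0.5·0.0167 + 1·0.25·0.467) − 0.6 = -0.4749.
Option 1 has the higher net inclusive-fitness payoff.

Option 1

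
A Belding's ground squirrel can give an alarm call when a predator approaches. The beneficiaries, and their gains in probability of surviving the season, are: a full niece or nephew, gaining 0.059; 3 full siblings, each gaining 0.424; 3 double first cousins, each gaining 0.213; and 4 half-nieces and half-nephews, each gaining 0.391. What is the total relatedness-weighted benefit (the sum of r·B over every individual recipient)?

r to a full niece or nephew = 1/4 (full aunt/uncle↔niece/nephew: two paths of length 3 through the shared grandparent pair: r = 2·(1/2)^3 = 1/4).
r to a full sibling = 0.5 (full sibs share both parents — two paths of length 2: r = 2·(1/2)^2 = 1/2).
r to a double first cousin = 0.25 (double first cousins share both grandparent pairs — four paths of length 4: r = 4·(1/2)^4 = 1/4).
r to a half-niece or half-nephew = 0.125 (half-aunt/uncle↔niece/nephew: one path of length 3: r = (1/2)^3 = 1/8).
Summing one r·B term per recipient: 1·0.25·0.059 + 3·0.5·0.424 + 3·0.25·0.213 + 4·0.125·0.391 = 1.006.

1.006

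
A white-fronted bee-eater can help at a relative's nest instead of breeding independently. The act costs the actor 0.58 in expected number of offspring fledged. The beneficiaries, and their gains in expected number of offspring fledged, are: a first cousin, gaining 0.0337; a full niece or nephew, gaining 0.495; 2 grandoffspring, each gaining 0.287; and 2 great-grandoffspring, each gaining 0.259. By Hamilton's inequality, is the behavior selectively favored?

No

Hamilton's rule: the trait is favored when the sum of r·B over every recipient exceeds the actor's cost C.
r to a first cousin = 1/8 (first cousins share one grandparent pair — two paths of length 4: r = 2·(1/2)^4 = 1/8).
r to a full niece or nephew = 0.25 (full aunt/uncle↔niece/nephew: two paths of length 3 through the shared grandparent pair: r = 2·(1/2)^3 = 1/4).
r to a grandoffspring = 0.25 (two parent–offspring links: r = (1/2)^2 = 1/4).
r to a great-grandoffspring = 1/8 (three parent–offspring links: r = (1/2)^3 = 1/8).
Summing one r·B term per recipient: 1·0.125·0.0337 + 1·0.25·0.495 + 2·0.25·0.287 + 2·0.125·0.259 = 0.3362125.
0.3362125 < 0.58: the indirect benefit is less than the cost.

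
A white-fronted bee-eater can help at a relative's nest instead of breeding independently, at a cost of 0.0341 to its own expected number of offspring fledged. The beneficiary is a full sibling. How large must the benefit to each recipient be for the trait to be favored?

r to a full sibling = 1/2 (full sibs share both parents — two paths of length 2: r = 2·(1/2)^2 = 1/2).
Hamilton's rule with n recipients of equal r: n·r·B > C, so B > C/(n·r) = 0.0341/(1·0.5) = 0.0682.

0.0682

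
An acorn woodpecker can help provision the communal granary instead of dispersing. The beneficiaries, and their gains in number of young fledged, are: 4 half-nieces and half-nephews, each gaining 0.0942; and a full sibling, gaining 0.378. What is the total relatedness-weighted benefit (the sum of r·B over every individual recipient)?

0.2361

r to a half-niece or half-nephew = 0.125 (half-aunt/uncle↔niece/nephew: one path of length 3: r = (1/2)^3 = 1/8).
r to a full sibling = 0.5 (full sibs share both parents — two paths of length 2: r = 2·(1/2)^2 = 1/2).
Summing one r·B term per recipient: 4·0.125·0.0942 + 1·0.5·0.378 = 0.2361.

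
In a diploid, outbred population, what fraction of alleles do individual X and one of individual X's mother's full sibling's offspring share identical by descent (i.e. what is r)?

0.125

Each parent–offspring link contributes a factor of 1/2, and independent paths through distinct common ancestors add.
First cousins share one grandparent pair — two paths of length 4: r = 2·(1/2)^4 = 1/8.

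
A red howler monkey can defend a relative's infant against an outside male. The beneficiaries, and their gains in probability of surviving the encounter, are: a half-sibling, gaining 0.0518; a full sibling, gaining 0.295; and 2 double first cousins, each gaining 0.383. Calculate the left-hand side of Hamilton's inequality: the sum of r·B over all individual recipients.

0.35195

r to a half-sibling = 0.25 (half-sibs share one parent — one path of length 2: r = (1/2)^2 = 1/4).
r to a full sibling = 0.5 (full sibs share both parents — two paths of length 2: r = 2·(1/2)^2 = 1/2).
r to a double first cousin = 0.25 (double first cousins share both grandparent pairs — four paths of length 4: r = 4·(1/2)^4 = 1/4).
Summing one r·B term per recipient: 1·0.25·0.0518 + 1·0.5·0.295 + 2·0.25·0.383 = 0.35195.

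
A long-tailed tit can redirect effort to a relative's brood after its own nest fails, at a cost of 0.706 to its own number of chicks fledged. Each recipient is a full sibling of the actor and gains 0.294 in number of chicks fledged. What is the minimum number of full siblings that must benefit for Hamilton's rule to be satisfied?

r to a full sibling = 1/2 (full sibs share both parents — two paths of length 2: r = 2·(1/2)^2 = 1/2).
Hamilton's rule: n·r·B > C  ⇒  n > C/(r·B) = 0.706/(0.5·0.294) = 4.803.
The smallest integer exceeding 4.803 is 5.

5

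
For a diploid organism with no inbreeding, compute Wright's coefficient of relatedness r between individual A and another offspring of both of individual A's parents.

0.5

Each parent–offspring link contributes a factor of 1/2, and independent paths through distinct common ancestors add.
Full sibs share both parents — two paths of length 2: r = 2·(1/2)^2 = 1/2.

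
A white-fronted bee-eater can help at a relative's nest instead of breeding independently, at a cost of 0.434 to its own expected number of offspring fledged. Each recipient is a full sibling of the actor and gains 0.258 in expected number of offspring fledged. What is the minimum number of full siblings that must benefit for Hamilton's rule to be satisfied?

4

r to a full sibling = 0.5 (full sibs share both parents — two paths of length 2: r = 2·(1/2)^2 = 1/2).
Hamilton's rule: n·r·B > C  ⇒  n > C/(r·B) = 0.434/(0.5·0.258) = 3.364.
The smallest integer exceeding 3.364 is 4.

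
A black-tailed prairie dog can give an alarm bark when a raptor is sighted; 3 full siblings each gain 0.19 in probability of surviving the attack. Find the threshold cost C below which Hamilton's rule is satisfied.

0.285

r to a full sibling = 1/2 (full sibs share both parents — two paths of length 2: r = 2·(1/2)^2 = 1/2).
Hamilton's rule: n·r·B > C, so the trait is favored while C < n·r·B = 3·0.5·0.19 = 0.285.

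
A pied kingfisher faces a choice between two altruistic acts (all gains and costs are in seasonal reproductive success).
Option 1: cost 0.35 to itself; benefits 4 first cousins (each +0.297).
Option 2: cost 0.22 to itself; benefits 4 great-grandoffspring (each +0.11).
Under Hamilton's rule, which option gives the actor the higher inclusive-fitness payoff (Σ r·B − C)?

Option 1: r to a first cousin = 0.125.
Option 1: Σ r·B − C = (4·0.125·0.297) − 0.35 = -0.2015.
Option 2: r to a great-grandoffspring = 0.125.
Option 2: Σ r·B − C = (4·0.125·0.11) − 0.22 = -0.165.
Option 2 has the higher net inclusive-fitness payoff.

Option 2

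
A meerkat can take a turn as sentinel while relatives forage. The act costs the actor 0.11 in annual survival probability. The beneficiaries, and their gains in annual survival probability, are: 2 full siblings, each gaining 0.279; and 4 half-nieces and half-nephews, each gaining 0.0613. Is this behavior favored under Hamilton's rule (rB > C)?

Hamilton's rule: the trait is favored when the sum of r·B over every recipient exceeds the actor's cost C.
r to a full sibling = 0.5 (full sibs share both parents — two paths of length 2: r = 2·(1/2)^2 = 1/2).
r to a half-niece or half-nephew = 1/8 (half-aunt/uncle↔niece/nephew: one path of length 3: r = (1/2)^3 = 1/8).
Summing one r·B term per recipient: 2·0.5·0.279 + 4·0.125·0.0613 = 0.30965.
0.30965 > 0.11: the indirect benefit exceeds the cost.

Yes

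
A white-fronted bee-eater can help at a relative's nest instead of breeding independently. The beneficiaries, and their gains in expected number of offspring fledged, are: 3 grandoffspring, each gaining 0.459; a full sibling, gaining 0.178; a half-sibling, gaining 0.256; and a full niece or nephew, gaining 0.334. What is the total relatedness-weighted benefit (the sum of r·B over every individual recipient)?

r to a grandoffspring = 0.25 (two parent–offspring links: r = (1/2)^2 = 1/4).
r to a full sibling = 0.5 (full sibs share both parents — two paths of length 2: r = 2·(1/2)^2 = 1/2).
r to a half-sibling = 1/4 (half-sibs share one parent — one path of length 2: r = (1/2)^2 = 1/4).
r to a full niece or nephew = 1/4 (full aunt/uncle↔niece/nephew: two paths of length 3 through the shared grandparent pair: r = 2·(1/2)^3 = 1/4).
Summing one r·B term per recipient: 3·0.25·0.459 + 1·0.5·0.178 + 1·0.25·0.256 + 1·0.25·0.334 = 0.58075.

0.58075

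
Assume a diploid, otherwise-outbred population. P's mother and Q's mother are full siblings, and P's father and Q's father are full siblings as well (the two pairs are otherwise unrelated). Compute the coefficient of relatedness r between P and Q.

Independent pedigree routes through distinct common ancestors add.
P and Q are related in two ways: first cousins through their mothers (r = 1/8) and first cousins through their fathers (r = 1/8) — i.e. double first cousins.
r = 1/8 + 1/8 = 0.25.

0.25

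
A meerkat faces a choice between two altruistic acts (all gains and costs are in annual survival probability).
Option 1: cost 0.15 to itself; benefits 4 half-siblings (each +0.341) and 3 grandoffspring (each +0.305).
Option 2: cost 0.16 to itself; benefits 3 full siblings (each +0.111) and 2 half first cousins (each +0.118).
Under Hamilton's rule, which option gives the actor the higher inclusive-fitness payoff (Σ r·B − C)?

Option 1: r to a half-sibling = 0.25.
Option 1: r to a grandoffspring = 0.25.
Option 1: Σ r·B − C = (4·0.25·0.341 + 3·0.25·0.305) − 0.15 = 0.41975.
Option 2: r to a full sibling = 0.5.
Option 2: r to a half first cousin = 0.0625.
Option 2: Σ r·B − C = (3·0.5·0.111 + 2·0.0625·0.118) − 0.16 = 0.02125.
Option 1 has the higher net inclusive-fitness payoff.

Option 1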